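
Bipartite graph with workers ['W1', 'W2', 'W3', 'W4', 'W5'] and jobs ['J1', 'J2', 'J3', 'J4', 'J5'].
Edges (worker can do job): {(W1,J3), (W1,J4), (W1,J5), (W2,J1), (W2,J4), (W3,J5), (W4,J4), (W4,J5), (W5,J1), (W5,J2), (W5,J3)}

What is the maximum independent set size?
Maximum independent set = 5

By König's theorem:
- Min vertex cover = Max matching = 5
- Max independent set = Total vertices - Min vertex cover
- Max independent set = 10 - 5 = 5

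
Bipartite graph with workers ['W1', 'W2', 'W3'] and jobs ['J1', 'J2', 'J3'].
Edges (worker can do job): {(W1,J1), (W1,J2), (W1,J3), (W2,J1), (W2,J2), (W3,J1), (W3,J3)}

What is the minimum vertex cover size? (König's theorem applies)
Minimum vertex cover size = 3

By König's theorem: in bipartite graphs,
min vertex cover = max matching = 3

Maximum matching has size 3, so minimum vertex cover also has size 3.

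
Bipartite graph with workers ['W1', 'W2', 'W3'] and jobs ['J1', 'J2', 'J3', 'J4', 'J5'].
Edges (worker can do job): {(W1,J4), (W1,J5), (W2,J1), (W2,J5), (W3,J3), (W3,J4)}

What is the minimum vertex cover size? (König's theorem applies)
Minimum vertex cover size = 3

By König's theorem: in bipartite graphs,
min vertex cover = max matching = 3

Maximum matching has size 3, so minimum vertex cover also has size 3.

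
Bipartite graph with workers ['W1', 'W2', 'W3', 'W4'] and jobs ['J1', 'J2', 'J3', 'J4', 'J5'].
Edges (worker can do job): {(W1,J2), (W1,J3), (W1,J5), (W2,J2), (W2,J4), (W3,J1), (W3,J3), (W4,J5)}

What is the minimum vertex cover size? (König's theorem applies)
Minimum vertex cover size = 4

By König's theorem: in bipartite graphs,
min vertex cover = max matching = 4

Maximum matching has size 4, so minimum vertex cover also has size 4.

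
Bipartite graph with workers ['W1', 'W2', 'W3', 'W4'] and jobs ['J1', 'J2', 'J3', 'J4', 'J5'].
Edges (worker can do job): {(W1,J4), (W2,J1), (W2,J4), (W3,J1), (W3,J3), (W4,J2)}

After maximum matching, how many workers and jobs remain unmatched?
Unmatched: 0 workers, 1 jobs

Maximum matching size: 4
Workers: 4 total, 4 matched, 0 unmatched
Jobs: 5 total, 4 matched, 1 unmatched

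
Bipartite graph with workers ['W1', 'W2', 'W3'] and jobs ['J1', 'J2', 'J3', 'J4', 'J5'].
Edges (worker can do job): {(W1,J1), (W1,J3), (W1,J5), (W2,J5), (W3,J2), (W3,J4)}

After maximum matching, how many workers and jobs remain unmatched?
Unmatched: 0 workers, 2 jobs

Maximum matching size: 3
Workers: 3 total, 3 matched, 0 unmatched
Jobs: 5 total, 3 matched, 2 unmatched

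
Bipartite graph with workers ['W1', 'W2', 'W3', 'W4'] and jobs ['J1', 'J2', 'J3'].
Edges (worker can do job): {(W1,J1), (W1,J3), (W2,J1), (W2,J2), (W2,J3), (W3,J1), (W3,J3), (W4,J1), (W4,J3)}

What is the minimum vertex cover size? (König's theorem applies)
Minimum vertex cover size = 3

By König's theorem: in bipartite graphs,
min vertex cover = max matching = 3

Maximum matching has size 3, so minimum vertex cover also has size 3.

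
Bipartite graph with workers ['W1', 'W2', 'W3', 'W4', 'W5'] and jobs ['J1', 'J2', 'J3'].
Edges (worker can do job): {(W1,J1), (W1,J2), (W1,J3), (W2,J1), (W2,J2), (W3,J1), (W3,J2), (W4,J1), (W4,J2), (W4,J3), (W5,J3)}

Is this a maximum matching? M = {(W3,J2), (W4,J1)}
No, size 2 is not maximum

Proposed matching has size 2.
Maximum matching size for this graph: 3.

This is NOT maximum - can be improved to size 3.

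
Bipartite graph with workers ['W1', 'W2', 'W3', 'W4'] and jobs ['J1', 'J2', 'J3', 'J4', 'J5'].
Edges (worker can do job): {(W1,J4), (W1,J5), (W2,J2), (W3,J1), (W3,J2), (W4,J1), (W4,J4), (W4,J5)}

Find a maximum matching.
Matching: {(W1,J4), (W2,J2), (W3,J1), (W4,J5)}

Maximum matching (size 4):
  W1 → J4
  W2 → J2
  W3 → J1
  W4 → J5

Each worker is assigned to at most one job, and each job to at most one worker.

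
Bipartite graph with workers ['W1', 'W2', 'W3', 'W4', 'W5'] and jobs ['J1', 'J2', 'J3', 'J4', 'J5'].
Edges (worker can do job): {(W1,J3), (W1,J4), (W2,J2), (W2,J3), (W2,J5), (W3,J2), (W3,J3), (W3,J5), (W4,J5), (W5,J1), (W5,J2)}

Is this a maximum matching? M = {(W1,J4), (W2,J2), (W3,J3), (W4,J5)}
No, size 4 is not maximum

Proposed matching has size 4.
Maximum matching size for this graph: 5.

This is NOT maximum - can be improved to size 5.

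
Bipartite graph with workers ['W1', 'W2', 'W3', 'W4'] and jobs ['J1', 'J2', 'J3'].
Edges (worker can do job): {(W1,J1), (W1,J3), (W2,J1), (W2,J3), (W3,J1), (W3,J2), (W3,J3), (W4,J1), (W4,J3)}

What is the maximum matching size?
Maximum matching size = 3

Maximum matching: {(W1,J3), (W3,J2), (W4,J1)}
Size: 3

This assigns 3 workers to 3 distinct jobs.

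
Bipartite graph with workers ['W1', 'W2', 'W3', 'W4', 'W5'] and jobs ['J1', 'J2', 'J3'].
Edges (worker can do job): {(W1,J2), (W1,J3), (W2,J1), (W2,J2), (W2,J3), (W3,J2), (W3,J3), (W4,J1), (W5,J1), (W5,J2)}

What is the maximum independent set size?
Maximum independent set = 5

By König's theorem:
- Min vertex cover = Max matching = 3
- Max independent set = Total vertices - Min vertex cover
- Max independent set = 8 - 3 = 5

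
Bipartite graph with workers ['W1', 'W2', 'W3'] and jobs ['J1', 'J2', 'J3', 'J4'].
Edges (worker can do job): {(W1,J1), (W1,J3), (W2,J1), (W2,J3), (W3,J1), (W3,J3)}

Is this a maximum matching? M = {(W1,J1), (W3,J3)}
Yes, size 2 is maximum

Proposed matching has size 2.
Maximum matching size for this graph: 2.

This is a maximum matching.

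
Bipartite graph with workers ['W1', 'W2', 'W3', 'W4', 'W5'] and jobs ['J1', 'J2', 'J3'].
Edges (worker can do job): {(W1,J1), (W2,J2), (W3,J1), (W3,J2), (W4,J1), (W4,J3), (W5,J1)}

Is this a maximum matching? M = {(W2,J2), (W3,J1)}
No, size 2 is not maximum

Proposed matching has size 2.
Maximum matching size for this graph: 3.

This is NOT maximum - can be improved to size 3.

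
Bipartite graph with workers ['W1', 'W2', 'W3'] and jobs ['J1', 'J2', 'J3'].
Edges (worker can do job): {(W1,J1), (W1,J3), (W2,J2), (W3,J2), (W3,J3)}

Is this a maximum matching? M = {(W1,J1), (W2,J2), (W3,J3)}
Yes, size 3 is maximum

Proposed matching has size 3.
Maximum matching size for this graph: 3.

This is a maximum matching.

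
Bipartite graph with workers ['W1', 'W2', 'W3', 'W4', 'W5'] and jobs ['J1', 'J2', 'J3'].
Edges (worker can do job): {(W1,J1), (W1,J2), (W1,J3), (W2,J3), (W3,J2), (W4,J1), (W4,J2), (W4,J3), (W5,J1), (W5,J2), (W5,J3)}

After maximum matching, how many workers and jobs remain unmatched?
Unmatched: 2 workers, 0 jobs

Maximum matching size: 3
Workers: 5 total, 3 matched, 2 unmatched
Jobs: 3 total, 3 matched, 0 unmatched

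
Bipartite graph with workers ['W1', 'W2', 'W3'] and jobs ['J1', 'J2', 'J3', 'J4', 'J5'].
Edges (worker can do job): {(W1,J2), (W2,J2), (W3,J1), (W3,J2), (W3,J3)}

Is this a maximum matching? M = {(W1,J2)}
No, size 1 is not maximum

Proposed matching has size 1.
Maximum matching size for this graph: 2.

This is NOT maximum - can be improved to size 2.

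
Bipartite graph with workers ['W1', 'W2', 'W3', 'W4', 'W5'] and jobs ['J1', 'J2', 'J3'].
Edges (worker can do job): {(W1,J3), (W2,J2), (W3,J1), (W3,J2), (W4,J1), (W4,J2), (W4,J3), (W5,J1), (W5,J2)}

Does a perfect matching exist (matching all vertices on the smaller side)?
Yes, perfect matching exists (size 3)

Perfect matching: {(W3,J2), (W4,J3), (W5,J1)}
All 3 vertices on the smaller side are matched.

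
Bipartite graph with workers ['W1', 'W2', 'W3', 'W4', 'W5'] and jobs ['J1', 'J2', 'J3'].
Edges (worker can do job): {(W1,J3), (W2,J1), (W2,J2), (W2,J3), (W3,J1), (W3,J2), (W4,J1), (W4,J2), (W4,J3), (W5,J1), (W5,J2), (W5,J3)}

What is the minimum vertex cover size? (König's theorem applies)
Minimum vertex cover size = 3

By König's theorem: in bipartite graphs,
min vertex cover = max matching = 3

Maximum matching has size 3, so minimum vertex cover also has size 3.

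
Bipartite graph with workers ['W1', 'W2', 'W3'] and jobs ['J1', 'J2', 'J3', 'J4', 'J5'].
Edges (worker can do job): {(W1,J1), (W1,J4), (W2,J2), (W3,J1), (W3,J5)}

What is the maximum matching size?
Maximum matching size = 3

Maximum matching: {(W1,J1), (W2,J2), (W3,J5)}
Size: 3

This assigns 3 workers to 3 distinct jobs.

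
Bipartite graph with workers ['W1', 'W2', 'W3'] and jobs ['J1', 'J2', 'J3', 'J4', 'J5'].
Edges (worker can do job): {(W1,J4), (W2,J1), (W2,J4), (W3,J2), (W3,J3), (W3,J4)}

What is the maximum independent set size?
Maximum independent set = 5

By König's theorem:
- Min vertex cover = Max matching = 3
- Max independent set = Total vertices - Min vertex cover
- Max independent set = 8 - 3 = 5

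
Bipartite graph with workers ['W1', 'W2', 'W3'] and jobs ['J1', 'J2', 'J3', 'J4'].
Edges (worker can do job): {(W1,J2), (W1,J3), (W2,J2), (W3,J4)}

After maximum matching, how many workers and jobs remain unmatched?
Unmatched: 0 workers, 1 jobs

Maximum matching size: 3
Workers: 3 total, 3 matched, 0 unmatched
Jobs: 4 total, 3 matched, 1 unmatched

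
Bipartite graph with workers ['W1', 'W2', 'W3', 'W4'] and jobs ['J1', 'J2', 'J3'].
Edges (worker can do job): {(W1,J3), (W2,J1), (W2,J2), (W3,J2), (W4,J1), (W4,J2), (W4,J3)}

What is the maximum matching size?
Maximum matching size = 3

Maximum matching: {(W1,J3), (W3,J2), (W4,J1)}
Size: 3

This assigns 3 workers to 3 distinct jobs.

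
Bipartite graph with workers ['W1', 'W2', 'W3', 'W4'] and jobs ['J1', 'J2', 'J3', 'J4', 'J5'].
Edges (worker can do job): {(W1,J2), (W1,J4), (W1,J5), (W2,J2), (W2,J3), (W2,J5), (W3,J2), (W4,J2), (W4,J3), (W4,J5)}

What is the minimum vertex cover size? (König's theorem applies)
Minimum vertex cover size = 4

By König's theorem: in bipartite graphs,
min vertex cover = max matching = 4

Maximum matching has size 4, so minimum vertex cover also has size 4.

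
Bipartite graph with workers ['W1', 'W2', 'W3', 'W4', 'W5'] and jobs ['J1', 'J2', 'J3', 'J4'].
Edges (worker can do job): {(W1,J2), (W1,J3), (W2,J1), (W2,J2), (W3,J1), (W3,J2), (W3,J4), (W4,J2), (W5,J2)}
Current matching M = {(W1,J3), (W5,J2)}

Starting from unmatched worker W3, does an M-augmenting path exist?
Yes: W3 → J4

An M-augmenting path alternates non-matching / matching edges, starting and ending at unmatched vertices.
Path: W3 → J4
(J4 is unmatched in M, so the path is augmenting.)
Flipping edges along this path would increase |M| from 2 to 3.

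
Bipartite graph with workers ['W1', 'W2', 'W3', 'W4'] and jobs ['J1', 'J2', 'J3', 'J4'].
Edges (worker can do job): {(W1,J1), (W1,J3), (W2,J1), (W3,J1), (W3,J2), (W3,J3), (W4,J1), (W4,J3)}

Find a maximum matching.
Matching: {(W1,J1), (W3,J2), (W4,J3)}

Maximum matching (size 3):
  W1 → J1
  W3 → J2
  W4 → J3

Each worker is assigned to at most one job, and each job to at most one worker.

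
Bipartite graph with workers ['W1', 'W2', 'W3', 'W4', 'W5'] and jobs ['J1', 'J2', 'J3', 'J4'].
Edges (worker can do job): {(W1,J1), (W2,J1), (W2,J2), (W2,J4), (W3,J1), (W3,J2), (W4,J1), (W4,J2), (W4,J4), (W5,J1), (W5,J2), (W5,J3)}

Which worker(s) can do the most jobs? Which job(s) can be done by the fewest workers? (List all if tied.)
Most versatile: W2, W4, W5 (3 jobs); Least covered: J3 (1 workers)

Worker degrees (jobs they can do): W1:1, W2:3, W3:2, W4:3, W5:3
Job degrees (workers who can do it): J1:5, J2:4, J3:1, J4:2

Maximum worker degree is 3, achieved by: W2, W4, W5
Minimum job degree is 1, achieved by: J3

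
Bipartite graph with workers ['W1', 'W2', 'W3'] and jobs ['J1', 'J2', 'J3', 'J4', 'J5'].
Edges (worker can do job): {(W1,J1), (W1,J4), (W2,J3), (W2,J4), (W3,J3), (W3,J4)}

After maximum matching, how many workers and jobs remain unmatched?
Unmatched: 0 workers, 2 jobs

Maximum matching size: 3
Workers: 3 total, 3 matched, 0 unmatched
Jobs: 5 total, 3 matched, 2 unmatched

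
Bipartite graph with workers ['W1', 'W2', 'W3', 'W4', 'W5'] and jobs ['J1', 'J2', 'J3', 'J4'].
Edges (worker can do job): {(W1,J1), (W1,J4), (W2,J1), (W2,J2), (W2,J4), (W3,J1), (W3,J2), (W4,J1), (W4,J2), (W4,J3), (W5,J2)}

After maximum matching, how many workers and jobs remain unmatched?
Unmatched: 1 workers, 0 jobs

Maximum matching size: 4
Workers: 5 total, 4 matched, 1 unmatched
Jobs: 4 total, 4 matched, 0 unmatched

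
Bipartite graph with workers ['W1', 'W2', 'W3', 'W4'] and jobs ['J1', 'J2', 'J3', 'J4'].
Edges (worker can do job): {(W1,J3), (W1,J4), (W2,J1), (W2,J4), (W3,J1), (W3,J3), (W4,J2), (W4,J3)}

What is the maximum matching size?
Maximum matching size = 4

Maximum matching: {(W1,J4), (W2,J1), (W3,J3), (W4,J2)}
Size: 4

This assigns 4 workers to 4 distinct jobs.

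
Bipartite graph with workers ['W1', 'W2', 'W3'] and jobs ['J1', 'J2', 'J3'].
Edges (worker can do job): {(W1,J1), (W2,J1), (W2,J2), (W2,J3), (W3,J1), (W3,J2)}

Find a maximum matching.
Matching: {(W1,J1), (W2,J3), (W3,J2)}

Maximum matching (size 3):
  W1 → J1
  W2 → J3
  W3 → J2

Each worker is assigned to at most one job, and each job to at most one worker.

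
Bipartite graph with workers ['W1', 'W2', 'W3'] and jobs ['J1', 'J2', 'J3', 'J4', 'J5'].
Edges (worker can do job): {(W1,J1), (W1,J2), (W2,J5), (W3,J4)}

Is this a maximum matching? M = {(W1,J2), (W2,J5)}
No, size 2 is not maximum

Proposed matching has size 2.
Maximum matching size for this graph: 3.

This is NOT maximum - can be improved to size 3.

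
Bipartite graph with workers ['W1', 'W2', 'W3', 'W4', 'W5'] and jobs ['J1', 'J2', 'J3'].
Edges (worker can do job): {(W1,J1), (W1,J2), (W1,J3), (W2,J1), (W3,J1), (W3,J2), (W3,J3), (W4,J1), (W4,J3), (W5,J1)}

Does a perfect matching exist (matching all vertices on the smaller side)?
Yes, perfect matching exists (size 3)

Perfect matching: {(W1,J2), (W3,J3), (W5,J1)}
All 3 vertices on the smaller side are matched.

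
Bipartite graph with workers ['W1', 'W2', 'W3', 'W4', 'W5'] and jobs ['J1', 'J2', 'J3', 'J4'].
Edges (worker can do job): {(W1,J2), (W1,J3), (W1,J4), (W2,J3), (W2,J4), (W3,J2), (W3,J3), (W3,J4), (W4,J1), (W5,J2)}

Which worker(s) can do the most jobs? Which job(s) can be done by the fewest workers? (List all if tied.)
Most versatile: W1, W3 (3 jobs); Least covered: J1 (1 workers)

Worker degrees (jobs they can do): W1:3, W2:2, W3:3, W4:1, W5:1
Job degrees (workers who can do it): J1:1, J2:3, J3:3, J4:3

Maximum worker degree is 3, achieved by: W1, W3
Minimum job degree is 1, achieved by: J1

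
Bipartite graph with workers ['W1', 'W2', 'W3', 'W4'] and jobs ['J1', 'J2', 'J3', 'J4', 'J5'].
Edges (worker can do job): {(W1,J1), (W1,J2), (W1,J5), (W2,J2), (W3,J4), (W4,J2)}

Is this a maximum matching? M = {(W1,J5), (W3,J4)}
No, size 2 is not maximum

Proposed matching has size 2.
Maximum matching size for this graph: 3.

This is NOT maximum - can be improved to size 3.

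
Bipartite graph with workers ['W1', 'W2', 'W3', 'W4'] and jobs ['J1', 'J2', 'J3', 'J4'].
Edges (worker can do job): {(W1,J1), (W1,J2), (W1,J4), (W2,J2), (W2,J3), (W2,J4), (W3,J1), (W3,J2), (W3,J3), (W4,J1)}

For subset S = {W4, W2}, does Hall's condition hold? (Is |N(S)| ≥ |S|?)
Yes: |N(S)| = 4, |S| = 2

Subset S = {W4, W2}
Neighbors N(S) = {J1, J2, J3, J4}

|N(S)| = 4, |S| = 2
Hall's condition: |N(S)| ≥ |S| is satisfied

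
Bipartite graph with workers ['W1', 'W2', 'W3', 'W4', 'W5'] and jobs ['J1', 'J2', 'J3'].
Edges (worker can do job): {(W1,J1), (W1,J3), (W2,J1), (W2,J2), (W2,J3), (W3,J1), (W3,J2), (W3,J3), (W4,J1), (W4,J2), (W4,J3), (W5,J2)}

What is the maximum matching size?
Maximum matching size = 3

Maximum matching: {(W3,J3), (W4,J1), (W5,J2)}
Size: 3

This assigns 3 workers to 3 distinct jobs.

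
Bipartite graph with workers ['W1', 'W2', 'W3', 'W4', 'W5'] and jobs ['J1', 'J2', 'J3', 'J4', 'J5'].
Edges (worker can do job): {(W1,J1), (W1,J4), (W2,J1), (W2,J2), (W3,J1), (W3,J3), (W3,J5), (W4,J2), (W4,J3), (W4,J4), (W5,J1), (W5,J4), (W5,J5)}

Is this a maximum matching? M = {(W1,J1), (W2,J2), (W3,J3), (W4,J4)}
No, size 4 is not maximum

Proposed matching has size 4.
Maximum matching size for this graph: 5.

This is NOT maximum - can be improved to size 5.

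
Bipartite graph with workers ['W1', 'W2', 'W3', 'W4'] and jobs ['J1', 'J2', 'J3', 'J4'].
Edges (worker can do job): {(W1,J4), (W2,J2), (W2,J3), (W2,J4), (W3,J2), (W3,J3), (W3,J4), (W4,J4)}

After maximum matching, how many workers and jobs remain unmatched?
Unmatched: 1 workers, 1 jobs

Maximum matching size: 3
Workers: 4 total, 3 matched, 1 unmatched
Jobs: 4 total, 3 matched, 1 unmatched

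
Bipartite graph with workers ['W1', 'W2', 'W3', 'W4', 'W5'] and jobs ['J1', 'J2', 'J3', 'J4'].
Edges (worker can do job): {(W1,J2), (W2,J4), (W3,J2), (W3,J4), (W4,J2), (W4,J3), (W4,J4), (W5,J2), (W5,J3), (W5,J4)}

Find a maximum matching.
Matching: {(W3,J4), (W4,J2), (W5,J3)}

Maximum matching (size 3):
  W3 → J4
  W4 → J2
  W5 → J3

Each worker is assigned to at most one job, and each job to at most one worker.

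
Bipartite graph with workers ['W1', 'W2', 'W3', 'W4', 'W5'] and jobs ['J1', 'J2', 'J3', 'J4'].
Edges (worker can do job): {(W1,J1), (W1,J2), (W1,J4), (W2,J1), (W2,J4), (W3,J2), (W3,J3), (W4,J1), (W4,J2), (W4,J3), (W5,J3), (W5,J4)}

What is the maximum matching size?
Maximum matching size = 4

Maximum matching: {(W1,J4), (W3,J2), (W4,J1), (W5,J3)}
Size: 4

This assigns 4 workers to 4 distinct jobs.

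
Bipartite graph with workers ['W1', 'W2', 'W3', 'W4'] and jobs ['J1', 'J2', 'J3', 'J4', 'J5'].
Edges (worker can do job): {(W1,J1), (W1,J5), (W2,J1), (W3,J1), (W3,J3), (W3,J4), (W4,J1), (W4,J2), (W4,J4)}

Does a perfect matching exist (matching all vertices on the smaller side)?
Yes, perfect matching exists (size 4)

Perfect matching: {(W1,J5), (W2,J1), (W3,J3), (W4,J4)}
All 4 vertices on the smaller side are matched.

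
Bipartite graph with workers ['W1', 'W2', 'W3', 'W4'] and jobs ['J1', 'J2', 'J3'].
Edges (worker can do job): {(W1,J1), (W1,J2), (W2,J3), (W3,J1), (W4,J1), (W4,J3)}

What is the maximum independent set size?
Maximum independent set = 4

By König's theorem:
- Min vertex cover = Max matching = 3
- Max independent set = Total vertices - Min vertex cover
- Max independent set = 7 - 3 = 4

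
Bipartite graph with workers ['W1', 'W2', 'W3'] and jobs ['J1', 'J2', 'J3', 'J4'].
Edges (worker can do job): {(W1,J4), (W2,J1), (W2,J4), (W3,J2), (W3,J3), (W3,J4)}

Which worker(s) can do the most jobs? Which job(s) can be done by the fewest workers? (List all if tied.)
Most versatile: W3 (3 jobs); Least covered: J1, J2, J3 (1 workers)

Worker degrees (jobs they can do): W1:1, W2:2, W3:3
Job degrees (workers who can do it): J1:1, J2:1, J3:1, J4:3

Maximum worker degree is 3, achieved by: W3
Minimum job degree is 1, achieved by: J1, J2, J3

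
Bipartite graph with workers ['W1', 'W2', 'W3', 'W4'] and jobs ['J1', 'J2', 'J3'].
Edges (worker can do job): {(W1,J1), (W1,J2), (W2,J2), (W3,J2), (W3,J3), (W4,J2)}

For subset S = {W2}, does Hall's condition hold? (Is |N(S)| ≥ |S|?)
Yes: |N(S)| = 1, |S| = 1

Subset S = {W2}
Neighbors N(S) = {J2}

|N(S)| = 1, |S| = 1
Hall's condition: |N(S)| ≥ |S| is satisfied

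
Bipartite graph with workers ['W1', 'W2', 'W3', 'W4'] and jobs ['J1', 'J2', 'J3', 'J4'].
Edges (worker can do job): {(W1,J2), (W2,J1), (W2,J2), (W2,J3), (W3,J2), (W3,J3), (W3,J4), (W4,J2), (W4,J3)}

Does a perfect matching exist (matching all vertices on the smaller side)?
Yes, perfect matching exists (size 4)

Perfect matching: {(W1,J2), (W2,J1), (W3,J4), (W4,J3)}
All 4 vertices on the smaller side are matched.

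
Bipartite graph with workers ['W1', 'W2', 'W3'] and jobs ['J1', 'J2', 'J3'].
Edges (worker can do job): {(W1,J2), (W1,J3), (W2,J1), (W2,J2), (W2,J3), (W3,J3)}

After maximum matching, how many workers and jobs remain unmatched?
Unmatched: 0 workers, 0 jobs

Maximum matching size: 3
Workers: 3 total, 3 matched, 0 unmatched
Jobs: 3 total, 3 matched, 0 unmatched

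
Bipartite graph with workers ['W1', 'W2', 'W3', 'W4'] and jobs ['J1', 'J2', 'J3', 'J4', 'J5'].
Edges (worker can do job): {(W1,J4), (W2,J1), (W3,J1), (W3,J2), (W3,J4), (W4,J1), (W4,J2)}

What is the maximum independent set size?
Maximum independent set = 6

By König's theorem:
- Min vertex cover = Max matching = 3
- Max independent set = Total vertices - Min vertex cover
- Max independent set = 9 - 3 = 6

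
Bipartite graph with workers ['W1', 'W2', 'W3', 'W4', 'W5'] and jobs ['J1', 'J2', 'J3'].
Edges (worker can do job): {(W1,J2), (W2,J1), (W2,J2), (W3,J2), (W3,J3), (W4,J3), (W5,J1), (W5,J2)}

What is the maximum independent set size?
Maximum independent set = 5

By König's theorem:
- Min vertex cover = Max matching = 3
- Max independent set = Total vertices - Min vertex cover
- Max independent set = 8 - 3 = 5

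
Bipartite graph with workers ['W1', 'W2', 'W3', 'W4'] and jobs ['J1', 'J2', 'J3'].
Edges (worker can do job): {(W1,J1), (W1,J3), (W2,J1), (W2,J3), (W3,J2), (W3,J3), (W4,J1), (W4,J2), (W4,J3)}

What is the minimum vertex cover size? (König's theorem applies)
Minimum vertex cover size = 3

By König's theorem: in bipartite graphs,
min vertex cover = max matching = 3

Maximum matching has size 3, so minimum vertex cover also has size 3.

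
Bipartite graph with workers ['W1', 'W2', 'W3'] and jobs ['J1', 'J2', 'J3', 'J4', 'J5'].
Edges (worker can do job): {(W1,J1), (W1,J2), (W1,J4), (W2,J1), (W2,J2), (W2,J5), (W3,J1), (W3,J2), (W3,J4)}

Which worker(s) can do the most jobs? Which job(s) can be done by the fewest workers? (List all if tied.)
Most versatile: W1, W2, W3 (3 jobs); Least covered: J3 (0 workers)

Worker degrees (jobs they can do): W1:3, W2:3, W3:3
Job degrees (workers who can do it): J1:3, J2:3, J3:0, J4:2, J5:1

Maximum worker degree is 3, achieved by: W1, W2, W3
Minimum job degree is 0, achieved by: J3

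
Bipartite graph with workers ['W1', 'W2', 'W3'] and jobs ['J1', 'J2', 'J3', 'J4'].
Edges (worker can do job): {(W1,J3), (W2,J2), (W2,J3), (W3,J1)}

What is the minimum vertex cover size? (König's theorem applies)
Minimum vertex cover size = 3

By König's theorem: in bipartite graphs,
min vertex cover = max matching = 3

Maximum matching has size 3, so minimum vertex cover also has size 3.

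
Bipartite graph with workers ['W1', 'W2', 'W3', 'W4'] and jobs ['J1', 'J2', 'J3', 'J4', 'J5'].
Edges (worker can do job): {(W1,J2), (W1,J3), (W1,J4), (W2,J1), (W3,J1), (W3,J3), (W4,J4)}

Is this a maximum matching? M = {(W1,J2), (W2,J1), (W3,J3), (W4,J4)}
Yes, size 4 is maximum

Proposed matching has size 4.
Maximum matching size for this graph: 4.

This is a maximum matching.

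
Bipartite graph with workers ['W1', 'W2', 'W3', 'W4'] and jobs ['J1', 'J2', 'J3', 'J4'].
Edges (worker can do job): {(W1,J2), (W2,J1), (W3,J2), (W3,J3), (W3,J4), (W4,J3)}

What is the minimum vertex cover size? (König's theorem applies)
Minimum vertex cover size = 4

By König's theorem: in bipartite graphs,
min vertex cover = max matching = 4

Maximum matching has size 4, so minimum vertex cover also has size 4.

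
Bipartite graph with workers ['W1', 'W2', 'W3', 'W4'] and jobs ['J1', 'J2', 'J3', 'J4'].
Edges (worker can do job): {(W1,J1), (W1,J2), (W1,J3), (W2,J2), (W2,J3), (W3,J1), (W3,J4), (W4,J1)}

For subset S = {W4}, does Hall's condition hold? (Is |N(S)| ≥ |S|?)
Yes: |N(S)| = 1, |S| = 1

Subset S = {W4}
Neighbors N(S) = {J1}

|N(S)| = 1, |S| = 1
Hall's condition: |N(S)| ≥ |S| is satisfied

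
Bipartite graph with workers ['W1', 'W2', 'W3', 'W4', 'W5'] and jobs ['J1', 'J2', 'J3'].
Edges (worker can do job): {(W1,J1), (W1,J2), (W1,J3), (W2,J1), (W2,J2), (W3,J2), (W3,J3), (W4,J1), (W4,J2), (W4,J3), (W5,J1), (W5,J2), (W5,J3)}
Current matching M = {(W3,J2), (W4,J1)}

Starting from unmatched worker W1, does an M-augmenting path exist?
Yes: W1 → J1 → W4 → J3

An M-augmenting path alternates non-matching / matching edges, starting and ending at unmatched vertices.
Path: W1 → J1 → W4 → J3
(J3 is unmatched in M, so the path is augmenting.)
Flipping edges along this path would increase |M| from 2 to 3.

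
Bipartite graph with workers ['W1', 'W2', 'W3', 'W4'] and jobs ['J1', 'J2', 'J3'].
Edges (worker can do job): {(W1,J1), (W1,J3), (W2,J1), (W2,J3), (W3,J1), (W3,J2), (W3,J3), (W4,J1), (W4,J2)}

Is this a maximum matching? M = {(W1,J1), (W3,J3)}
No, size 2 is not maximum

Proposed matching has size 2.
Maximum matching size for this graph: 3.

This is NOT maximum - can be improved to size 3.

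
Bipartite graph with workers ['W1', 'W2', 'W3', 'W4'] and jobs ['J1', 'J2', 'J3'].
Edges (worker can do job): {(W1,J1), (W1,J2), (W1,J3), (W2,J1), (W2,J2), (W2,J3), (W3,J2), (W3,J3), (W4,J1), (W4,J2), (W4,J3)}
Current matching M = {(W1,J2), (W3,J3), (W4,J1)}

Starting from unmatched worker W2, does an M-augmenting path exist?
No augmenting path from W2

Alternating search from W2 reaches jobs: {J1, J2, J3}.
Every reachable job is already matched in M, and following those matched edges back to workers exposes no further unvisited jobs.
No M-augmenting path from W2 exists.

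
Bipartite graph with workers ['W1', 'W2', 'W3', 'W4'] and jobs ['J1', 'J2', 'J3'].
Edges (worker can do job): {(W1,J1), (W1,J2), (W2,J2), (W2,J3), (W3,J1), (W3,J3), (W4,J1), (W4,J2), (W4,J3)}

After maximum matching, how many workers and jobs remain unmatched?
Unmatched: 1 workers, 0 jobs

Maximum matching size: 3
Workers: 4 total, 3 matched, 1 unmatched
Jobs: 3 total, 3 matched, 0 unmatched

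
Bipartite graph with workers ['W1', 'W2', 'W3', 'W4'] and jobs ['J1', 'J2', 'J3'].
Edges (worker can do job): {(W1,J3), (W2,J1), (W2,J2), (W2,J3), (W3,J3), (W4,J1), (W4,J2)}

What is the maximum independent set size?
Maximum independent set = 4

By König's theorem:
- Min vertex cover = Max matching = 3
- Max independent set = Total vertices - Min vertex cover
- Max independent set = 7 - 3 = 4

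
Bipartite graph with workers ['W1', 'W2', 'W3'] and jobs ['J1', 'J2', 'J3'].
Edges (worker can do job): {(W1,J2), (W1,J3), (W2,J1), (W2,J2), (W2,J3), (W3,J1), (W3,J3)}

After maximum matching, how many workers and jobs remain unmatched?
Unmatched: 0 workers, 0 jobs

Maximum matching size: 3
Workers: 3 total, 3 matched, 0 unmatched
Jobs: 3 total, 3 matched, 0 unmatched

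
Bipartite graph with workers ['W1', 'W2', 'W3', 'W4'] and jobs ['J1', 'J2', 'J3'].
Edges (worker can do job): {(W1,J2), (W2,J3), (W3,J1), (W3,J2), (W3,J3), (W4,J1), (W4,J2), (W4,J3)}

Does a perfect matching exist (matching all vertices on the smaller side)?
Yes, perfect matching exists (size 3)

Perfect matching: {(W1,J2), (W3,J1), (W4,J3)}
All 3 vertices on the smaller side are matched.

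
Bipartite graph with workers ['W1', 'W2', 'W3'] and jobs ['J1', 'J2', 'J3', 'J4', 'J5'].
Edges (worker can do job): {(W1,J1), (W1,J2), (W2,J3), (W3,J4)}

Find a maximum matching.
Matching: {(W1,J2), (W2,J3), (W3,J4)}

Maximum matching (size 3):
  W1 → J2
  W2 → J3
  W3 → J4

Each worker is assigned to at most one job, and each job to at most one worker.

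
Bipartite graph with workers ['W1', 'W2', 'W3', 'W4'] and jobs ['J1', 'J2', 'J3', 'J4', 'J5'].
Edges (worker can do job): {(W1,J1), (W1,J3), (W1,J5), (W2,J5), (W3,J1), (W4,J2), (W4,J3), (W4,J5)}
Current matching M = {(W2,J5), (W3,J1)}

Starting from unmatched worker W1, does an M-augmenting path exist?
Yes: W1 → J3

An M-augmenting path alternates non-matching / matching edges, starting and ending at unmatched vertices.
Path: W1 → J3
(J3 is unmatched in M, so the path is augmenting.)
Flipping edges along this path would increase |M| from 2 to 3.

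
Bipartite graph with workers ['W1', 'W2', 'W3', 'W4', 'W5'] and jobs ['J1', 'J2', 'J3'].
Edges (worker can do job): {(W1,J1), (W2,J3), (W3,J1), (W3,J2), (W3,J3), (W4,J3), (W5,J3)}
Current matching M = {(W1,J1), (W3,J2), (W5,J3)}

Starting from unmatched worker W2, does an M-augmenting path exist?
No augmenting path from W2

Alternating search from W2 reaches jobs: {J3}.
Every reachable job is already matched in M, and following those matched edges back to workers exposes no further unvisited jobs.
No M-augmenting path from W2 exists.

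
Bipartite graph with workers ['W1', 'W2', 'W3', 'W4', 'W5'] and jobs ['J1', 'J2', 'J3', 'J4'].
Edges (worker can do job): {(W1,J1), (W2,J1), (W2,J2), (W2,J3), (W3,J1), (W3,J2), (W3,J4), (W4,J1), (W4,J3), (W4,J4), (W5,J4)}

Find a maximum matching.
Matching: {(W2,J2), (W3,J1), (W4,J3), (W5,J4)}

Maximum matching (size 4):
  W2 → J2
  W3 → J1
  W4 → J3
  W5 → J4

Each worker is assigned to at most one job, and each job to at most one worker.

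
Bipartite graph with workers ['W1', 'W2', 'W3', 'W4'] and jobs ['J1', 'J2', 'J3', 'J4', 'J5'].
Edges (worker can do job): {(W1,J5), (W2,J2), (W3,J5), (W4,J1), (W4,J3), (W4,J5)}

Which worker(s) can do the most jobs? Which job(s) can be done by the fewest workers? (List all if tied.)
Most versatile: W4 (3 jobs); Least covered: J4 (0 workers)

Worker degrees (jobs they can do): W1:1, W2:1, W3:1, W4:3
Job degrees (workers who can do it): J1:1, J2:1, J3:1, J4:0, J5:3

Maximum worker degree is 3, achieved by: W4
Minimum job degree is 0, achieved by: J4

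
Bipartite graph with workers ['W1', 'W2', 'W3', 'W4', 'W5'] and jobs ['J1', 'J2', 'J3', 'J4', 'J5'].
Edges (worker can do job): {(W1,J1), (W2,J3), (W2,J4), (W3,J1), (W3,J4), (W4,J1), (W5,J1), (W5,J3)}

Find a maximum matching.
Matching: {(W2,J4), (W3,J1), (W5,J3)}

Maximum matching (size 3):
  W2 → J4
  W3 → J1
  W5 → J3

Each worker is assigned to at most one job, and each job to at most one worker.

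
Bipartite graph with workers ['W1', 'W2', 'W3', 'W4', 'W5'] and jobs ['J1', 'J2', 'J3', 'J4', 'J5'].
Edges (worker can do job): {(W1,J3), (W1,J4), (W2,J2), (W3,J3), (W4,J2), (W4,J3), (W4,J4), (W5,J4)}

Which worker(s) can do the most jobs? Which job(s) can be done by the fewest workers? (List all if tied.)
Most versatile: W4 (3 jobs); Least covered: J1, J5 (0 workers)

Worker degrees (jobs they can do): W1:2, W2:1, W3:1, W4:3, W5:1
Job degrees (workers who can do it): J1:0, J2:2, J3:3, J4:3, J5:0

Maximum worker degree is 3, achieved by: W4
Minimum job degree is 0, achieved by: J1, J5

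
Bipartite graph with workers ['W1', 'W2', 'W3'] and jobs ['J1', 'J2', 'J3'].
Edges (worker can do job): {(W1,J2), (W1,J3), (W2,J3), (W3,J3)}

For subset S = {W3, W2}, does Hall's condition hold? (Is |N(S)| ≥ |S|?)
No: |N(S)| = 1, |S| = 2

Subset S = {W3, W2}
Neighbors N(S) = {J3}

|N(S)| = 1, |S| = 2
Hall's condition: |N(S)| ≥ |S| is NOT satisfied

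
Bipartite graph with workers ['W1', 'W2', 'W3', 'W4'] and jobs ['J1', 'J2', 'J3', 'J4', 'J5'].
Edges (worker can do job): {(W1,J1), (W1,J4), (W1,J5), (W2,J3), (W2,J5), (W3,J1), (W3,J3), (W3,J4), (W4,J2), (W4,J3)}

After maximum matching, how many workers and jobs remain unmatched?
Unmatched: 0 workers, 1 jobs

Maximum matching size: 4
Workers: 4 total, 4 matched, 0 unmatched
Jobs: 5 total, 4 matched, 1 unmatched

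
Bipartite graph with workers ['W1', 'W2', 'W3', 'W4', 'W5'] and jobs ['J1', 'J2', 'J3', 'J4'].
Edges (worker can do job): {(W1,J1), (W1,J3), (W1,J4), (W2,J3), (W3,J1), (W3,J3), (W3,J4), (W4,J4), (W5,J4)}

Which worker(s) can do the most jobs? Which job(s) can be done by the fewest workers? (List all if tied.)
Most versatile: W1, W3 (3 jobs); Least covered: J2 (0 workers)

Worker degrees (jobs they can do): W1:3, W2:1, W3:3, W4:1, W5:1
Job degrees (workers who can do it): J1:2, J2:0, J3:3, J4:4

Maximum worker degree is 3, achieved by: W1, W3
Minimum job degree is 0, achieved by: J2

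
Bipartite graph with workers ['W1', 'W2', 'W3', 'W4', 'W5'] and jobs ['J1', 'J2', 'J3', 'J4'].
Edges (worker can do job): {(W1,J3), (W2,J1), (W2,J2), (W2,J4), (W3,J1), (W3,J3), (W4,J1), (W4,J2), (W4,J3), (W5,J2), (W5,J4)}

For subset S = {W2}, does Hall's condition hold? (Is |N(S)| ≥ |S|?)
Yes: |N(S)| = 3, |S| = 1

Subset S = {W2}
Neighbors N(S) = {J1, J2, J4}

|N(S)| = 3, |S| = 1
Hall's condition: |N(S)| ≥ |S| is satisfied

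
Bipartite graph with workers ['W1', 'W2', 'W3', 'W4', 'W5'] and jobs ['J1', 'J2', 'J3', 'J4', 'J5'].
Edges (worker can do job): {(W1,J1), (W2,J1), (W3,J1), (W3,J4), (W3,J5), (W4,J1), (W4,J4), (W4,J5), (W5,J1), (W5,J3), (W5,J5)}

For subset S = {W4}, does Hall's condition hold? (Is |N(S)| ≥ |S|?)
Yes: |N(S)| = 3, |S| = 1

Subset S = {W4}
Neighbors N(S) = {J1, J4, J5}

|N(S)| = 3, |S| = 1
Hall's condition: |N(S)| ≥ |S| is satisfied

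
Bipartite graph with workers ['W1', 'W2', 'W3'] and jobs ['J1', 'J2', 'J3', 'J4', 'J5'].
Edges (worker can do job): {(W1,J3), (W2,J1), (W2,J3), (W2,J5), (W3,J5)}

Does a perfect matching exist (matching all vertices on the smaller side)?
Yes, perfect matching exists (size 3)

Perfect matching: {(W1,J3), (W2,J1), (W3,J5)}
All 3 vertices on the smaller side are matched.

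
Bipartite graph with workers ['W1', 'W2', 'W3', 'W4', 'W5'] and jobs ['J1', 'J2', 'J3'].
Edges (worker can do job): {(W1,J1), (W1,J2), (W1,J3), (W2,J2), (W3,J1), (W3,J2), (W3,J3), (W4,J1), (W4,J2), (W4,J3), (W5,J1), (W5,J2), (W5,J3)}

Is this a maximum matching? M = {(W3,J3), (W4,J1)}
No, size 2 is not maximum

Proposed matching has size 2.
Maximum matching size for this graph: 3.

This is NOT maximum - can be improved to size 3.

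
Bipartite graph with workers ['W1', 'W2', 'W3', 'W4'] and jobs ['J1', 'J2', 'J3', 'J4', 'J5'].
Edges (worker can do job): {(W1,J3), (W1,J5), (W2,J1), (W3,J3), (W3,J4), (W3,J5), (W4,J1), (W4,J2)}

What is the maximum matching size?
Maximum matching size = 4

Maximum matching: {(W1,J3), (W2,J1), (W3,J4), (W4,J2)}
Size: 4

This assigns 4 workers to 4 distinct jobs.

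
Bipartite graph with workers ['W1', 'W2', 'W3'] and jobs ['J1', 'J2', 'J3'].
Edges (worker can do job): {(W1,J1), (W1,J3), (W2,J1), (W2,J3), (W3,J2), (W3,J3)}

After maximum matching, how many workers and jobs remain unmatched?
Unmatched: 0 workers, 0 jobs

Maximum matching size: 3
Workers: 3 total, 3 matched, 0 unmatched
Jobs: 3 total, 3 matched, 0 unmatched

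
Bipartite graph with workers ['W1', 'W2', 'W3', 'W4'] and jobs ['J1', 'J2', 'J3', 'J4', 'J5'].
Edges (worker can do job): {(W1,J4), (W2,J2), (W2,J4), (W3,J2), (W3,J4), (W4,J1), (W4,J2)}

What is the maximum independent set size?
Maximum independent set = 6

By König's theorem:
- Min vertex cover = Max matching = 3
- Max independent set = Total vertices - Min vertex cover
- Max independent set = 9 - 3 = 6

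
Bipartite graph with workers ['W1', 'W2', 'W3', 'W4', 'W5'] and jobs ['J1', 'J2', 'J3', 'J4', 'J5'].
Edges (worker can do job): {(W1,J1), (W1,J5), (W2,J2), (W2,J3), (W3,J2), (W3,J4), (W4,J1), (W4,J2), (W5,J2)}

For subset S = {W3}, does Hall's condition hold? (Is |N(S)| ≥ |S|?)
Yes: |N(S)| = 2, |S| = 1

Subset S = {W3}
Neighbors N(S) = {J2, J4}

|N(S)| = 2, |S| = 1
Hall's condition: |N(S)| ≥ |S| is satisfied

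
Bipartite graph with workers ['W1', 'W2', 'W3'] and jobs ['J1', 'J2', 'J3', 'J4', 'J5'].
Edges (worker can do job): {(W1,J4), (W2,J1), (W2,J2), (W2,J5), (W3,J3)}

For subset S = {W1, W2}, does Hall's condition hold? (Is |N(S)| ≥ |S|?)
Yes: |N(S)| = 4, |S| = 2

Subset S = {W1, W2}
Neighbors N(S) = {J1, J2, J4, J5}

|N(S)| = 4, |S| = 2
Hall's condition: |N(S)| ≥ |S| is satisfied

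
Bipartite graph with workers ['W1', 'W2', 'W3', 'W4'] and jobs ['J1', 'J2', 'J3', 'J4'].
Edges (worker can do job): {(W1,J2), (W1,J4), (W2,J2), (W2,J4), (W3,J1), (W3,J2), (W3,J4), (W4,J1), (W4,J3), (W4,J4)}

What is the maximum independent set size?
Maximum independent set = 4

By König's theorem:
- Min vertex cover = Max matching = 4
- Max independent set = Total vertices - Min vertex cover
- Max independent set = 8 - 4 = 4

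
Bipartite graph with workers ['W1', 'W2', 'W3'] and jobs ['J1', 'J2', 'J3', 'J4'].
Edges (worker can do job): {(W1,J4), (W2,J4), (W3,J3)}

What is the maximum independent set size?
Maximum independent set = 5

By König's theorem:
- Min vertex cover = Max matching = 2
- Max independent set = Total vertices - Min vertex cover
- Max independent set = 7 - 2 = 5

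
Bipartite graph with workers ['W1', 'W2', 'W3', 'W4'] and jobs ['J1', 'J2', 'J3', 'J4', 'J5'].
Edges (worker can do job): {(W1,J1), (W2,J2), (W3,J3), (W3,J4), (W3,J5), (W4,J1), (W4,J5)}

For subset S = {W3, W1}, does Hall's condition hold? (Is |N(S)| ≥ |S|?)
Yes: |N(S)| = 4, |S| = 2

Subset S = {W3, W1}
Neighbors N(S) = {J1, J3, J4, J5}

|N(S)| = 4, |S| = 2
Hall's condition: |N(S)| ≥ |S| is satisfied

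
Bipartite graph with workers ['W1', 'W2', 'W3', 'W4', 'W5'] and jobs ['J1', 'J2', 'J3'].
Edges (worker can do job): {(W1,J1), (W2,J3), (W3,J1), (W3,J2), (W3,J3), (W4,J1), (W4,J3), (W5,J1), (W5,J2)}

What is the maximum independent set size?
Maximum independent set = 5

By König's theorem:
- Min vertex cover = Max matching = 3
- Max independent set = Total vertices - Min vertex cover
- Max independent set = 8 - 3 = 5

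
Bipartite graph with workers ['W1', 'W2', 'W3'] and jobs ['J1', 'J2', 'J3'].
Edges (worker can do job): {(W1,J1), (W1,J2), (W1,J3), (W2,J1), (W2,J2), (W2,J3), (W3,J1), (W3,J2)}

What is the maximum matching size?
Maximum matching size = 3

Maximum matching: {(W1,J3), (W2,J2), (W3,J1)}
Size: 3

This assigns 3 workers to 3 distinct jobs.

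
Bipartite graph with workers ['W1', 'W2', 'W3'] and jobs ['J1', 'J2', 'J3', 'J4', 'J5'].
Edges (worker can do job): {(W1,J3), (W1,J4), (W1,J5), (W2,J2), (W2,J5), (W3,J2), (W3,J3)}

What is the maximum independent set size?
Maximum independent set = 5

By König's theorem:
- Min vertex cover = Max matching = 3
- Max independent set = Total vertices - Min vertex cover
- Max independent set = 8 - 3 = 5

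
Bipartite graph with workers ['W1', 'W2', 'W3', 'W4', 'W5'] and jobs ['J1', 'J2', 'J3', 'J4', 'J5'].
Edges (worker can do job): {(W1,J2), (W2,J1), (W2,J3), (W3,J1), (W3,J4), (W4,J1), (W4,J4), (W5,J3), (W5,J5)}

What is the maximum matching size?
Maximum matching size = 5

Maximum matching: {(W1,J2), (W2,J3), (W3,J1), (W4,J4), (W5,J5)}
Size: 5

This assigns 5 workers to 5 distinct jobs.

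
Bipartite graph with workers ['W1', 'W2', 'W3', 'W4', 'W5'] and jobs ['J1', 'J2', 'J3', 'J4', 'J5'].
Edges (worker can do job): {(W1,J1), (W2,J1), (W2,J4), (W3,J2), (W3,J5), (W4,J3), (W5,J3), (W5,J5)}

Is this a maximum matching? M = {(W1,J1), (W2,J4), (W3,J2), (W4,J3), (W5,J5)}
Yes, size 5 is maximum

Proposed matching has size 5.
Maximum matching size for this graph: 5.

This is a maximum matching.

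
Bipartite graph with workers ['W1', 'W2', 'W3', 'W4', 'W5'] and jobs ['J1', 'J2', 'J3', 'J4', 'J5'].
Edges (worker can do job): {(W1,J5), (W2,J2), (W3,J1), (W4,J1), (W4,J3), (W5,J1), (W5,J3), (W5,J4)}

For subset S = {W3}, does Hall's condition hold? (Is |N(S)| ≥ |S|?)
Yes: |N(S)| = 1, |S| = 1

Subset S = {W3}
Neighbors N(S) = {J1}

|N(S)| = 1, |S| = 1
Hall's condition: |N(S)| ≥ |S| is satisfied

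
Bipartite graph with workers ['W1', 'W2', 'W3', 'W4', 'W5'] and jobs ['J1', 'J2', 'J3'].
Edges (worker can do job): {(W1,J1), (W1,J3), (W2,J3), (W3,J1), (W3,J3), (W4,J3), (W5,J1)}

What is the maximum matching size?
Maximum matching size = 2

Maximum matching: {(W3,J1), (W4,J3)}
Size: 2

This assigns 2 workers to 2 distinct jobs.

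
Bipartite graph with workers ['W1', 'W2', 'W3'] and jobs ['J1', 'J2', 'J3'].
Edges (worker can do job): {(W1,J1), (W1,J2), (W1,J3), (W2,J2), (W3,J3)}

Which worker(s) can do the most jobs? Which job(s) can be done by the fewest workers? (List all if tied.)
Most versatile: W1 (3 jobs); Least covered: J1 (1 workers)

Worker degrees (jobs they can do): W1:3, W2:1, W3:1
Job degrees (workers who can do it): J1:1, J2:2, J3:2

Maximum worker degree is 3, achieved by: W1
Minimum job degree is 1, achieved by: J1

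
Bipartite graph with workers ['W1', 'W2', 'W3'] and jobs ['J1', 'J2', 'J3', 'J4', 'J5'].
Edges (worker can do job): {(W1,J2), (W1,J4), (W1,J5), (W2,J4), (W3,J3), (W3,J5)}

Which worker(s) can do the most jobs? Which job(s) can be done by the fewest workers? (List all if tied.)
Most versatile: W1 (3 jobs); Least covered: J1 (0 workers)

Worker degrees (jobs they can do): W1:3, W2:1, W3:2
Job degrees (workers who can do it): J1:0, J2:1, J3:1, J4:2, J5:2

Maximum worker degree is 3, achieved by: W1
Minimum job degree is 0, achieved by: J1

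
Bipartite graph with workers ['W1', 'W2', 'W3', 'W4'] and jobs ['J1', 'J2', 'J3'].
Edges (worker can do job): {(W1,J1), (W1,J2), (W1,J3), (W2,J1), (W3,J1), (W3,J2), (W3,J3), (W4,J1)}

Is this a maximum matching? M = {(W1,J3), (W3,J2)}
No, size 2 is not maximum

Proposed matching has size 2.
Maximum matching size for this graph: 3.

This is NOT maximum - can be improved to size 3.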